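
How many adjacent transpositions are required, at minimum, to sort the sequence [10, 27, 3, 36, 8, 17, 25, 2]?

16 adjacent swaps

The minimum number of adjacent swaps to sort an array equals its inversion count, since every such swap removes exactly one inversion.
Count inversions — for each element, later elements that are smaller:
10: 3, 8, 2 → 3
27: 3, 8, 17, 25, 2 → 5
3: 2 → 1
36: 8, 17, 25, 2 → 4
8: 2 → 1
17: 2 → 1
25: 2 → 1
2: none → 0
Total inversions: 3 + 5 + 1 + 4 + 1 + 1 + 1 + 0 = 16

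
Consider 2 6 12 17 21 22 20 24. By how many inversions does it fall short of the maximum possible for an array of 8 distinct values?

Maximum inversions for 8 distinct elements is C(8, 2) = 8·7/2 = 28.
Current inversions — for each element, count later smaller elements:
2: 0
6: 0
12: 0
17: 0
21: 1
22: 1
20: 0
24: 0
Current total: 0 + 0 + 0 + 0 + 1 + 1 + 0 + 0 = 2
Shortfall: 28 − 2 = 26

26 inversions short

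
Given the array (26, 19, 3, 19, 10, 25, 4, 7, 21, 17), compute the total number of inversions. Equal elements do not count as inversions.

Inversions: 25

For each element, count later entries that are smaller:
26: 9
19: 5
3: 0
19: 4
10: 2
25: 4
4: 0
7: 0
21: 1
17: 0
Sum: 9 + 5 + 0 + 4 + 2 + 4 + 0 + 0 + 1 + 0 = 25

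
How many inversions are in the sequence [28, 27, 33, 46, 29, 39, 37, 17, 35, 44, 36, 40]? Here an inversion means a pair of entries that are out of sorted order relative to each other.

Element-by-element contributions:
28: 2
27: 1
33: 2
46: 8
29: 1
39: 4
37: 3
17: 0
35: 0
44: 2
36: 0
40: 0
Sum: 2 + 1 + 2 + 8 + 1 + 4 + 3 + 0 + 0 + 2 + 0 + 0 = 23

There are 23 out-of-order pairs.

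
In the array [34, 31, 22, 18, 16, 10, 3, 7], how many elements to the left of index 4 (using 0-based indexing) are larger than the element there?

4 such elements

The element at index 4 is 16.
Elements before it: 34, 31, 22, 18
Those larger than 16: 34, 31, 22, 18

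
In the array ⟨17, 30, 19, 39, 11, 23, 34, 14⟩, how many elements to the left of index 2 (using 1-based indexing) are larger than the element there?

The element at index 2 is 30.
Elements before it: 17
None of them are larger than 30.

0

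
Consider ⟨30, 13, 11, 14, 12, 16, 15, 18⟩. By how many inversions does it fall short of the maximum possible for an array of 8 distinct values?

17 inversions short

Maximum inversions for 8 distinct elements is C(8, 2) = 8·7/2 = 28.
Current inversions — for each element, count later smaller elements:
30: 7
13: 2
11: 0
14: 1
12: 0
16: 1
15: 0
18: 0
Current total: 7 + 2 + 0 + 1 + 0 + 1 + 0 + 0 = 11
Shortfall: 28 − 11 = 17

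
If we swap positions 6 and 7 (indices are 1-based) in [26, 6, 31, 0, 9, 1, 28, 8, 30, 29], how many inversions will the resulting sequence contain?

There are 19 inversions.

Positions 6 and 7 hold 1 and 28; after swapping, the array is [26, 6, 31, 0, 9, 28, 1, 8, 30, 29].
For each element, count later entries that are smaller:
26 → 6, 0, 9, 1, 8 → 5
6 → 0, 1 → 2
31 → 0, 9, 28, 1, 8, 30, 29 → 7
0 → none → 0
9 → 1, 8 → 2
28 → 1, 8 → 2
1 → none → 0
8 → none → 0
30 → 29 → 1
29 → none → 0
Sum: 5 + 2 + 7 + 0 + 2 + 2 + 0 + 0 + 1 + 0 = 19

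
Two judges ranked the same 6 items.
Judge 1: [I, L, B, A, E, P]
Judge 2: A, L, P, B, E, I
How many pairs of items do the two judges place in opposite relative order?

Assign each item its position (1..6) in the first ordering, then rewrite the second ordering as that position sequence:
positions: I→1, L→2, B→3, A→4, E→5, P→6
second ordering as positions: [4, 2, 6, 3, 5, 1]
Discordant pairs = inversions in this position sequence.
4: 2, 3, 1 → 3
2: 1 → 1
6: 3, 5, 1 → 3
3: 1 → 1
5: 1 → 1
1: 0
Total: 3 + 1 + 3 + 1 + 1 + 0 = 9

9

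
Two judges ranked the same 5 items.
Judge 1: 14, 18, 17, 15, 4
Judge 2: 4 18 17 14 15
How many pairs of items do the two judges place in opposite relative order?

Assign each item its position (1..5) in the first ordering, then rewrite the second ordering as that position sequence:
positions: 14→1, 18→2, 17→3, 15→4, 4→5
second ordering as positions: [5, 2, 3, 1, 4]
Discordant pairs = inversions in this position sequence.
5: 2, 3, 1, 4 → 4
2: 1 → 1
3: 1 → 1
1: 0
4: 0
Total: 4 + 1 + 1 + 0 + 0 = 6

Discordant pairs: 6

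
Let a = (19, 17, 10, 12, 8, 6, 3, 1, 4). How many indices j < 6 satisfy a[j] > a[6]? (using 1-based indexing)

The element at index 6 is 6.
Elements before it: 19, 17, 10, 12, 8
Those larger than 6: 19, 17, 10, 12, 8

5 such elements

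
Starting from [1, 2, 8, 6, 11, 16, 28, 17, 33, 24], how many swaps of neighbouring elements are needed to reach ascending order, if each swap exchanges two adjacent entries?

There are 4 adjacent swaps.

The minimum number of adjacent swaps to sort an array equals its inversion count, since every such swap removes exactly one inversion.
Count inversions — for each element, later elements that are smaller:
1: none → 0
2: none → 0
8: 6 → 1
6: none → 0
11: none → 0
16: none → 0
28: 17, 24 → 2
17: none → 0
33: 24 → 1
24: none → 0
Total inversions: 0 + 0 + 1 + 0 + 0 + 0 + 2 + 0 + 1 + 0 = 4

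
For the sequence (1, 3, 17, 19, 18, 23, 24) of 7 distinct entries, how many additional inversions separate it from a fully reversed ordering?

Maximum inversions for 7 distinct elements is C(7, 2) = 7·6/2 = 21.
Current inversions — for each element, count later smaller elements:
1: 0
3: 0
17: 0
19: 1
18: 0
23: 0
24: 0
Current total: 0 + 0 + 0 + 1 + 0 + 0 + 0 = 1
Shortfall: 21 − 1 = 20

20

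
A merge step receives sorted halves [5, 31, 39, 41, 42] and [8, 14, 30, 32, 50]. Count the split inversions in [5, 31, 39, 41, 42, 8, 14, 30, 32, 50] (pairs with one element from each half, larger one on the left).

Count, for every r in R, how many entries of L exceed r:
r = 8: 31, 39, 41, 42 → 4
r = 14: 31, 39, 41, 42 → 4
r = 30: 31, 39, 41, 42 → 4
r = 32: 39, 41, 42 → 3
r = 50: none → 0
Cross-inversions: 4 + 4 + 4 + 3 + 0 = 15

Cross-inversions: 15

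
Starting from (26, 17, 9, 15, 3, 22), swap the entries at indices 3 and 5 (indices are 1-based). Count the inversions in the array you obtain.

Positions 3 and 5 hold 9 and 3; after swapping, the array is [26, 17, 3, 15, 9, 22].
Sweep left to right; for each value list the smaller values that follow it:
26 → 17, 3, 15, 9, 22 → 5
17 → 3, 15, 9 → 3
3 → none → 0
15 → 9 → 1
9 → none → 0
22 → none → 0
Sum: 5 + 3 + 0 + 1 + 0 + 0 = 9

9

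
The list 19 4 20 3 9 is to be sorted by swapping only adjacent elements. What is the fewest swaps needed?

Each adjacent swap fixes exactly one inversion, so the minimum swap count equals the number of inversions.
Count inversions — for each element, later elements that are smaller:
19: 4, 3, 9 → 3
4: 3 → 1
20: 3, 9 → 2
3: none → 0
9: none → 0
Total inversions: 3 + 1 + 2 + 0 + 0 = 6

6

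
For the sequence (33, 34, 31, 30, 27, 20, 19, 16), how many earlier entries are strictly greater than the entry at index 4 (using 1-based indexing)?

The element at index 4 is 30.
Elements before it: 33, 34, 31
Those larger than 30: 33, 34, 31

3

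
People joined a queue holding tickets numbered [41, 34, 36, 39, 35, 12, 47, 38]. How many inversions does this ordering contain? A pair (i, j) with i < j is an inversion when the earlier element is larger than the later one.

14 inversions

Element-by-element contributions:
41: 6
34: 1
36: 2
39: 3
35: 1
12: 0
47: 1
38: 0
Sum: 6 + 1 + 2 + 3 + 1 + 0 + 1 + 0 = 14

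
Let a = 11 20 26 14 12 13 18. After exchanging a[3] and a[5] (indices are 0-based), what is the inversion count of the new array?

Positions 3 and 5 hold 14 and 13; after swapping, the array is [11, 20, 26, 13, 12, 14, 18].
Sweep left to right; for each value list the smaller values that follow it:
11: 0
20: 4
26: 4
13: 1
12: 0
14: 0
18: 0
Sum: 0 + 4 + 4 + 1 + 0 + 0 + 0 = 9

9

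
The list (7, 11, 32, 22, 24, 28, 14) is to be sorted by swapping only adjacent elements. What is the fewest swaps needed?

7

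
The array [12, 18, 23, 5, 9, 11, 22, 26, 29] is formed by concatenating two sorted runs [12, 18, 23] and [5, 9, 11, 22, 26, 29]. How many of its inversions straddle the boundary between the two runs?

Take each right-half value and tally the left-half values above it:
r = 5: 12, 18, 23 → 3
r = 9: 12, 18, 23 → 3
r = 11: 12, 18, 23 → 3
r = 22: 23 → 1
r = 26: none → 0
r = 29: none → 0
Cross-inversions: 3 + 3 + 3 + 1 + 0 + 0 = 10

There are 10 cross-inversions.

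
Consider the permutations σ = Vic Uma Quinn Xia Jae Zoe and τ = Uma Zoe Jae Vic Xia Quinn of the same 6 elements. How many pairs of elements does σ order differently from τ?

Assign each item its position (1..6) in the first ordering, then rewrite the second ordering as that position sequence:
positions: Vic→1, Uma→2, Quinn→3, Xia→4, Jae→5, Zoe→6
second ordering as positions: [2, 6, 5, 1, 4, 3]
Discordant pairs = inversions in this position sequence.
2: 1 → 1
6: 5, 1, 4, 3 → 4
5: 1, 4, 3 → 3
1: 0
4: 3 → 1
3: 0
Total: 1 + 4 + 3 + 0 + 1 + 0 = 9

9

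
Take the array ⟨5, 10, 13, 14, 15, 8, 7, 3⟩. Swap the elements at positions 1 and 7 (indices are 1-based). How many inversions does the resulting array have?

Positions 1 and 7 hold 5 and 7; after swapping, the array is [7, 10, 13, 14, 15, 8, 5, 3].
For each element, count later entries that are smaller:
7 → 5, 3 → 2
10 → 8, 5, 3 → 3
13 → 8, 5, 3 → 3
14 → 8, 5, 3 → 3
15 → 8, 5, 3 → 3
8 → 5, 3 → 2
5 → 3 → 1
3 → none → 0
Sum: 2 + 3 + 3 + 3 + 3 + 2 + 1 + 0 = 17

There are 17 inversions.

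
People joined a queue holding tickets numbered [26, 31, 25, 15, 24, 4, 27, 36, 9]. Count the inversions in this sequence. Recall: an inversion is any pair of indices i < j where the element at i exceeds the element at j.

Inversions: 21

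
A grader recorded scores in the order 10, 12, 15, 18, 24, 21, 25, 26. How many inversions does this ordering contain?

For each element, count later entries that are smaller:
10 → none → 0
12 → none → 0
15 → none → 0
18 → none → 0
24 → 21 → 1
21 → none → 0
25 → none → 0
26 → none → 0
Sum: 0 + 0 + 0 + 0 + 1 + 0 + 0 + 0 = 1

1 inversion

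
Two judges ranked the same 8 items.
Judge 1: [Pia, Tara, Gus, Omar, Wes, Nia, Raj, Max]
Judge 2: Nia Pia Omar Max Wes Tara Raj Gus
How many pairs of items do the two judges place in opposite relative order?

Assign each item its position (1..8) in the first ordering, then rewrite the second ordering as that position sequence:
positions: Pia→1, Tara→2, Gus→3, Omar→4, Wes→5, Nia→6, Raj→7, Max→8
second ordering as positions: [6, 1, 4, 8, 5, 2, 7, 3]
Discordant pairs = inversions in this position sequence.
6: 1, 4, 5, 2, 3 → 5
1: 0
4: 2, 3 → 2
8: 5, 2, 7, 3 → 4
5: 2, 3 → 2
2: 0
7: 3 → 1
3: 0
Total: 5 + 0 + 2 + 4 + 2 + 0 + 1 + 0 = 14

14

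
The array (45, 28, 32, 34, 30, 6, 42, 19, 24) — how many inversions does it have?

24 inversions

Element-by-element contributions:
45 → 28, 32, 34, 30, 6, 42, 19, 24 → 8
28 → 6, 19, 24 → 3
32 → 30, 6, 19, 24 → 4
34 → 30, 6, 19, 24 → 4
30 → 6, 19, 24 → 3
6 → none → 0
42 → 19, 24 → 2
19 → none → 0
24 → none → 0
Sum: 8 + 3 + 4 + 4 + 3 + 0 + 2 + 0 + 0 = 24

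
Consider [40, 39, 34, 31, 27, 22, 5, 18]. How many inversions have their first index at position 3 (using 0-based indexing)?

The element at index 3 is 31.
Elements after it: 27, 22, 5, 18
Those smaller than 31: 27, 22, 5, 18

4 such elements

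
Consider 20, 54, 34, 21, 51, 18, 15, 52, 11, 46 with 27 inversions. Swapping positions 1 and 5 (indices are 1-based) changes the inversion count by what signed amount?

+5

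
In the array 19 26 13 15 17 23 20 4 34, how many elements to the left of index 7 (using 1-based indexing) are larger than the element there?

The element at index 7 is 20.
Elements before it: 19, 26, 13, 15, 17, 23
Those larger than 20: 26, 23

2 such elements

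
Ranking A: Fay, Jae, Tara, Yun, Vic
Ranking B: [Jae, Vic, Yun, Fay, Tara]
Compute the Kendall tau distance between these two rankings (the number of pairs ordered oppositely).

Assign each item its position (1..5) in the first ordering, then rewrite the second ordering as that position sequence:
positions: Fay→1, Jae→2, Tara→3, Yun→4, Vic→5
second ordering as positions: [2, 5, 4, 1, 3]
Discordant pairs = inversions in this position sequence.
2: 1 → 1
5: 4, 1, 3 → 3
4: 1, 3 → 2
1: 0
3: 0
Total: 1 + 3 + 2 + 0 + 0 = 6

6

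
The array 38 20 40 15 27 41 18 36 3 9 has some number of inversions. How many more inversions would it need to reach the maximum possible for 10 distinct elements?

15 inversions short

Maximum inversions for 10 distinct elements is C(10, 2) = 10·9/2 = 45.
Current inversions — for each element, count later smaller elements:
38: 7
20: 4
40: 6
15: 2
27: 3
41: 4
18: 2
36: 2
3: 0
9: 0
Current total: 7 + 4 + 6 + 2 + 3 + 4 + 2 + 2 + 0 + 0 = 30
Shortfall: 45 − 30 = 15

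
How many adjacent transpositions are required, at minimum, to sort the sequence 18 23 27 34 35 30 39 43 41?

Each adjacent swap fixes exactly one inversion, so the minimum swap count equals the number of inversions.
Count inversions — for each element, later elements that are smaller:
18: none → 0
23: none → 0
27: none → 0
34: 30 → 1
35: 30 → 1
30: none → 0
39: none → 0
43: 41 → 1
41: none → 0
Total inversions: 0 + 0 + 0 + 1 + 1 + 0 + 0 + 1 + 0 = 3

3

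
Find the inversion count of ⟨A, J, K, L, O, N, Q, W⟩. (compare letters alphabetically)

There is 1 inversion.

Count, for each position, how many later elements it exceeds:
A: 0
J: 0
K: 0
L: 0
O: 1
N: 0
Q: 0
W: 0
Sum: 0 + 0 + 0 + 0 + 1 + 0 + 0 + 0 = 1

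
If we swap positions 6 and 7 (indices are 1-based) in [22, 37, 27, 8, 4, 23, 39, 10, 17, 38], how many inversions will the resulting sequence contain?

There are 22 inversions.

Positions 6 and 7 hold 23 and 39; after swapping, the array is [22, 37, 27, 8, 4, 39, 23, 10, 17, 38].
Count, for each position, how many later elements it exceeds:
22: 4
37: 6
27: 5
8: 1
4: 0
39: 4
23: 2
10: 0
17: 0
38: 0
Sum: 4 + 6 + 5 + 1 + 0 + 4 + 2 + 0 + 0 + 0 = 22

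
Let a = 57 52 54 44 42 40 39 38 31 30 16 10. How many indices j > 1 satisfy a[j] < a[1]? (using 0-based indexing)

9

The element at index 1 is 52.
Elements after it: 54, 44, 42, 40, 39, 38, 31, 30, 16, 10
Those smaller than 52: 44, 42, 40, 39, 38, 31, 30, 16, 10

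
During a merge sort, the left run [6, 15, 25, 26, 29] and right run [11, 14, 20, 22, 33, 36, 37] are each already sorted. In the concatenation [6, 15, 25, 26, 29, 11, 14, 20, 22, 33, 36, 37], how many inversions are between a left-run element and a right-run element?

14

Take each right-half value and tally the left-half values above it:
r = 11: 15, 25, 26, 29 → 4
r = 14: 15, 25, 26, 29 → 4
r = 20: 25, 26, 29 → 3
r = 22: 25, 26, 29 → 3
r = 33: none → 0
r = 36: none → 0
r = 37: none → 0
Cross-inversions: 4 + 4 + 3 + 3 + 0 + 0 + 0 = 14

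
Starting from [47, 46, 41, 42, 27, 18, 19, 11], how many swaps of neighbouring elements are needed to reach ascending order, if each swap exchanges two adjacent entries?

Minimum adjacent swaps = number of inversions (each swap of adjacent out-of-order elements removes one inversion and no swap can remove more).
Count inversions — for each element, later elements that are smaller:
47: 46, 41, 42, 27, 18, 19, 11 → 7
46: 41, 42, 27, 18, 19, 11 → 6
41: 27, 18, 19, 11 → 4
42: 27, 18, 19, 11 → 4
27: 18, 19, 11 → 3
18: 11 → 1
19: 11 → 1
11: none → 0
Total inversions: 7 + 6 + 4 + 4 + 3 + 1 + 1 + 0 = 26

26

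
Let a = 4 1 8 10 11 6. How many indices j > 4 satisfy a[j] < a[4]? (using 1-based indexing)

The element at index 4 is 10.
Elements after it: 11, 6
Those smaller than 10: 6

1 such element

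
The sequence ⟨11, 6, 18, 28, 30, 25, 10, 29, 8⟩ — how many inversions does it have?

Sweep left to right; for each value list the smaller values that follow it:
11: 3
6: 0
18: 2
28: 3
30: 4
25: 2
10: 1
29: 1
8: 0
Sum: 3 + 0 + 2 + 3 + 4 + 2 + 1 + 1 + 0 = 16

16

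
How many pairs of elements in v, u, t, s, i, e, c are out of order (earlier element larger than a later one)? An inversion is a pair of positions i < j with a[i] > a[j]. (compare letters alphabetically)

21 out-of-order pairs

Element-by-element contributions:
v: 6
u: 5
t: 4
s: 3
i: 2
e: 1
c: 0
Sum: 6 + 5 + 4 + 3 + 2 + 1 + 0 = 21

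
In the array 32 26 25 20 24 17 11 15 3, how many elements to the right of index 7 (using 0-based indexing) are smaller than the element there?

1

The element at index 7 is 15.
Elements after it: 3
Those smaller than 15: 3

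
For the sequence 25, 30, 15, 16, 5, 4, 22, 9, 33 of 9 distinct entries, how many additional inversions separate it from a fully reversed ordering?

Maximum inversions for 9 distinct elements is C(9, 2) = 9·8/2 = 36.
Current inversions — for each element, count later smaller elements:
25: 6
30: 6
15: 3
16: 3
5: 1
4: 0
22: 1
9: 0
33: 0
Current total: 6 + 6 + 3 + 3 + 1 + 0 + 1 + 0 + 0 = 20
Shortfall: 36 − 20 = 16

16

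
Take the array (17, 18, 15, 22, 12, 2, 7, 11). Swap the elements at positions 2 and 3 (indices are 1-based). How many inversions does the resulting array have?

20 inversions

Positions 2 and 3 hold 18 and 15; after swapping, the array is [17, 15, 18, 22, 12, 2, 7, 11].
Element-by-element contributions:
17: 5
15: 4
18: 4
22: 4
12: 3
2: 0
7: 0
11: 0
Sum: 5 + 4 + 4 + 4 + 3 + 0 + 0 + 0 = 20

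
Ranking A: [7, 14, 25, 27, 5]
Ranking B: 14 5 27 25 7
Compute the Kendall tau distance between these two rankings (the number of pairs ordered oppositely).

Assign each item its position (1..5) in the first ordering, then rewrite the second ordering as that position sequence:
positions: 7→1, 14→2, 25→3, 27→4, 5→5
second ordering as positions: [2, 5, 4, 3, 1]
Discordant pairs = inversions in this position sequence.
2: 1 → 1
5: 4, 3, 1 → 3
4: 3, 1 → 2
3: 1 → 1
1: 0
Total: 1 + 3 + 2 + 1 + 0 = 7

7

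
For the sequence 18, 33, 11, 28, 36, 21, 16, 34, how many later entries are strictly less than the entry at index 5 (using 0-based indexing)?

1

The element at index 5 is 21.
Elements after it: 16, 34
Those smaller than 21: 16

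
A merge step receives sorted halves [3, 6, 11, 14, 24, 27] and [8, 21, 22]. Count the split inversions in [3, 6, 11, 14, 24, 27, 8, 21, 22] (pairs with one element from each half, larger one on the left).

8

Count, for every r in R, how many entries of L exceed r:
r = 8: 11, 14, 24, 27 → 4
r = 21: 24, 27 → 2
r = 22: 24, 27 → 2
Cross-inversions: 4 + 2 + 2 = 8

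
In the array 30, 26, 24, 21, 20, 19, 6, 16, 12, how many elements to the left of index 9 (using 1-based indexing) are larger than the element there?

7

The element at index 9 is 12.
Elements before it: 30, 26, 24, 21, 20, 19, 6, 16
Those larger than 12: 30, 26, 24, 21, 20, 19, 16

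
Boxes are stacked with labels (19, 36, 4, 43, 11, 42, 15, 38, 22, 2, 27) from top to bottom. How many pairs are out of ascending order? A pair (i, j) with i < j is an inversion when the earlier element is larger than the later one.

29

Element-by-element contributions:
19: 4
36: 6
4: 1
43: 7
11: 1
42: 5
15: 1
38: 3
22: 1
2: 0
27: 0
Sum: 4 + 6 + 1 + 7 + 1 + 5 + 1 + 3 + 1 + 0 + 0 = 29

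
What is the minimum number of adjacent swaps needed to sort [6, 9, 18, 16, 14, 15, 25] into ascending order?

5

Each adjacent swap fixes exactly one inversion, so the minimum swap count equals the number of inversions.
Count inversions — for each element, later elements that are smaller:
6: none → 0
9: none → 0
18: 16, 14, 15 → 3
16: 14, 15 → 2
14: none → 0
15: none → 0
25: none → 0
Total inversions: 0 + 0 + 3 + 2 + 0 + 0 + 0 = 5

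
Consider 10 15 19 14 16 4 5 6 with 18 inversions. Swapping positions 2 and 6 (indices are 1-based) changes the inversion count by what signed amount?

-3

Positions 2 and 6 hold 15 and 4; after swapping, the array is [10, 4, 19, 14, 16, 15, 5, 6].
Element-by-element contributions:
10: 3
4: 0
19: 5
14: 2
16: 3
15: 2
5: 0
6: 0
Sum: 3 + 0 + 5 + 2 + 3 + 2 + 0 + 0 = 15
Change: 15 − 18 = -3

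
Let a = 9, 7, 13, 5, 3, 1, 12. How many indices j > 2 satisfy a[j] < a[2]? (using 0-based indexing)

4

The element at index 2 is 13.
Elements after it: 5, 3, 1, 12
Those smaller than 13: 5, 3, 1, 12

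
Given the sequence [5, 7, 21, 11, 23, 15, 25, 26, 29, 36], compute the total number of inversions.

Element-by-element contributions:
5 → none → 0
7 → none → 0
21 → 11, 15 → 2
11 → none → 0
23 → 15 → 1
15 → none → 0
25 → none → 0
26 → none → 0
29 → none → 0
36 → none → 0
Sum: 0 + 0 + 2 + 0 + 1 + 0 + 0 + 0 + 0 + 0 = 3

3 inversions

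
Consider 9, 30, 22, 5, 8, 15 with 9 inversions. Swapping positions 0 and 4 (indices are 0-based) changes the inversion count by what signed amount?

-1

Positions 0 and 4 hold 9 and 8; after swapping, the array is [8, 30, 22, 5, 9, 15].
Count, for each position, how many later elements it exceeds:
8 → 5 → 1
30 → 22, 5, 9, 15 → 4
22 → 5, 9, 15 → 3
5 → none → 0
9 → none → 0
15 → none → 0
Sum: 1 + 4 + 3 + 0 + 0 + 0 = 8
Change: 8 − 9 = -1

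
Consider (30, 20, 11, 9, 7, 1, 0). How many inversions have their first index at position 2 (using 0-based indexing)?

4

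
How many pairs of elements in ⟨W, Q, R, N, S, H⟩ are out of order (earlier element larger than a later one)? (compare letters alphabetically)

Inversions: 11

Sweep left to right; for each value list the smaller values that follow it:
W: 5
Q: 2
R: 2
N: 1
S: 1
H: 0
Sum: 5 + 2 + 2 + 1 + 1 + 0 = 11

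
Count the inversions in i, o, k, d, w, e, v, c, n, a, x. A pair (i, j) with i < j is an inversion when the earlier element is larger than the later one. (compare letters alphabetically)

28 inversions

Sweep left to right; for each value list the smaller values that follow it:
i: 4
o: 6
k: 4
d: 2
w: 5
e: 2
v: 3
c: 1
n: 1
a: 0
x: 0
Sum: 4 + 6 + 4 + 2 + 5 + 2 + 3 + 1 + 1 + 0 + 0 = 28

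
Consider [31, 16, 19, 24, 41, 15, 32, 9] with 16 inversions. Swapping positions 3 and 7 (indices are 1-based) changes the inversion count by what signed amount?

+3

Positions 3 and 7 hold 19 and 32; after swapping, the array is [31, 16, 32, 24, 41, 15, 19, 9].
For each element, count later entries that are smaller:
31: 5
16: 2
32: 4
24: 3
41: 3
15: 1
19: 1
9: 0
Sum: 5 + 2 + 4 + 3 + 3 + 1 + 1 + 0 = 19
Change: 19 − 16 = +3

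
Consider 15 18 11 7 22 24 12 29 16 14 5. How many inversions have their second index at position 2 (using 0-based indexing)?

2 such elements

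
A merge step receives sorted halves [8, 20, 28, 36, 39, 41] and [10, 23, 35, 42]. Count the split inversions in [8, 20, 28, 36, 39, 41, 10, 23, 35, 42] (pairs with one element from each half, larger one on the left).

12 cross-inversions

Count, for every r in R, how many entries of L exceed r:
r = 10: 20, 28, 36, 39, 41 → 5
r = 23: 28, 36, 39, 41 → 4
r = 35: 36, 39, 41 → 3
r = 42: none → 0
Cross-inversions: 5 + 4 + 3 + 0 = 12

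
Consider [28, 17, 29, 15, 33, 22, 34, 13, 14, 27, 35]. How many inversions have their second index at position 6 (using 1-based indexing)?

3

The element at index 6 is 22.
Elements before it: 28, 17, 29, 15, 33
Those larger than 22: 28, 29, 33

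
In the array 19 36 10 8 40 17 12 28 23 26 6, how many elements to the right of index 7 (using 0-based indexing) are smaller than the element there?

The element at index 7 is 28.
Elements after it: 23, 26, 6
Those smaller than 28: 23, 26, 6

3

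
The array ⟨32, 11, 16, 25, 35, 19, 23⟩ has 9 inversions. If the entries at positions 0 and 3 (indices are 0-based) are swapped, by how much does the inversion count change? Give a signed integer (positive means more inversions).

-1

Positions 0 and 3 hold 32 and 25; after swapping, the array is [25, 11, 16, 32, 35, 19, 23].
Count, for each position, how many later elements it exceeds:
25 → 11, 16, 19, 23 → 4
11 → none → 0
16 → none → 0
32 → 19, 23 → 2
35 → 19, 23 → 2
19 → none → 0
23 → none → 0
Sum: 4 + 0 + 0 + 2 + 2 + 0 + 0 = 8
Change: 8 − 9 = -1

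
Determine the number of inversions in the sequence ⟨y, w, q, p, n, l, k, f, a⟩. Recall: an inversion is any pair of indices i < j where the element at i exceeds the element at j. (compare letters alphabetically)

There are 36 inversions.

Element-by-element contributions:
y → w, q, p, n, l, k, f, a → 8
w → q, p, n, l, k, f, a → 7
q → p, n, l, k, f, a → 6
p → n, l, k, f, a → 5
n → l, k, f, a → 4
l → k, f, a → 3
k → f, a → 2
f → a → 1
a → none → 0
Sum: 8 + 7 + 6 + 5 + 4 + 3 + 2 + 1 + 0 = 36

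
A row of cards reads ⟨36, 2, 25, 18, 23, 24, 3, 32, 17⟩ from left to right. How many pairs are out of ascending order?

20 inversions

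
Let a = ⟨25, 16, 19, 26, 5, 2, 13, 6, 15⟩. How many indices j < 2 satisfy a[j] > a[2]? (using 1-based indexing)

The element at index 2 is 16.
Elements before it: 25
Those larger than 16: 25

1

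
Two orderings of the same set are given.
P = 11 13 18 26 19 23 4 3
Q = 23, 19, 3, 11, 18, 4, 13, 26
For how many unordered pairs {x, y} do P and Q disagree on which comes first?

Assign each item its position (1..8) in the first ordering, then rewrite the second ordering as that position sequence:
positions: 11→1, 13→2, 18→3, 26→4, 19→5, 23→6, 4→7, 3→8
second ordering as positions: [6, 5, 8, 1, 3, 7, 2, 4]
Discordant pairs = inversions in this position sequence.
6: 5, 1, 3, 2, 4 → 5
5: 1, 3, 2, 4 → 4
8: 1, 3, 7, 2, 4 → 5
1: 0
3: 2 → 1
7: 2, 4 → 2
2: 0
4: 0
Total: 5 + 4 + 5 + 0 + 1 + 2 + 0 + 0 = 17

17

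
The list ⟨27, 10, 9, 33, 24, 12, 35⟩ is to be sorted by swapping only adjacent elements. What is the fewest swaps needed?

8

Minimum adjacent swaps = number of inversions (each swap of adjacent out-of-order elements removes one inversion and no swap can remove more).
Count inversions — for each element, later elements that are smaller:
27: 10, 9, 24, 12 → 4
10: 9 → 1
9: none → 0
33: 24, 12 → 2
24: 12 → 1
12: none → 0
35: none → 0
Total inversions: 4 + 1 + 0 + 2 + 1 + 0 + 0 = 8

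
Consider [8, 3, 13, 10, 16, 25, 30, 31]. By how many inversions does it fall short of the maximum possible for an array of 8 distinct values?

Maximum inversions for 8 distinct elements is C(8, 2) = 8·7/2 = 28.
Current inversions — for each element, count later smaller elements:
8: 1
3: 0
13: 1
10: 0
16: 0
25: 0
30: 0
31: 0
Current total: 1 + 0 + 1 + 0 + 0 + 0 + 0 + 0 = 2
Shortfall: 28 − 2 = 26

26 inversions short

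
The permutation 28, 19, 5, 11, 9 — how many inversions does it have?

8 out-of-order pairs

Element-by-element contributions:
28: 4
19: 3
5: 0
11: 1
9: 0
Sum: 4 + 3 + 0 + 1 + 0 = 8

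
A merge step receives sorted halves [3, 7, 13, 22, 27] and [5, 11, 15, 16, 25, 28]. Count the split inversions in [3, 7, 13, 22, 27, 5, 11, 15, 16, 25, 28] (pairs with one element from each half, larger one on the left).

Count, for every r in R, how many entries of L exceed r:
r = 5: 7, 13, 22, 27 → 4
r = 11: 13, 22, 27 → 3
r = 15: 22, 27 → 2
r = 16: 22, 27 → 2
r = 25: 27 → 1
r = 28: none → 0
Cross-inversions: 4 + 3 + 2 + 2 + 1 + 0 = 12

12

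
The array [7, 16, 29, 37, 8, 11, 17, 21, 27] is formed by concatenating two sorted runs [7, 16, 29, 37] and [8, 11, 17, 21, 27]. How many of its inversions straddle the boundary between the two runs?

Count, for every r in R, how many entries of L exceed r:
r = 8: 16, 29, 37 → 3
r = 11: 16, 29, 37 → 3
r = 17: 29, 37 → 2
r = 21: 29, 37 → 2
r = 27: 29, 37 → 2
Cross-inversions: 3 + 3 + 2 + 2 + 2 = 12

12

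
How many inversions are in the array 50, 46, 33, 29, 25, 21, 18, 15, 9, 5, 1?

55 inversions

Element-by-element contributions:
50: 10
46: 9
33: 8
29: 7
25: 6
21: 5
18: 4
15: 3
9: 2
5: 1
1: 0
Sum: 10 + 9 + 8 + 7 + 6 + 5 + 4 + 3 + 2 + 1 + 0 = 55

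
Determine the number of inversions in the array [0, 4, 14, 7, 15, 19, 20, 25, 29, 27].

2

For each element, count later entries that are smaller:
0 → none → 0
4 → none → 0
14 → 7 → 1
7 → none → 0
15 → none → 0
19 → none → 0
20 → none → 0
25 → none → 0
29 → 27 → 1
27 → none → 0
Sum: 0 + 0 + 1 + 0 + 0 + 0 + 0 + 0 + 1 + 0 = 2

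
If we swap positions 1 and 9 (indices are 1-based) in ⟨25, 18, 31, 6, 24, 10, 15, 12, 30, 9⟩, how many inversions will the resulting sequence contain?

There are 29 inversions.

Positions 1 and 9 hold 25 and 30; after swapping, the array is [30, 18, 31, 6, 24, 10, 15, 12, 25, 9].
Element-by-element contributions:
30: 8
18: 5
31: 7
6: 0
24: 4
10: 1
15: 2
12: 1
25: 1
9: 0
Sum: 8 + 5 + 7 + 0 + 4 + 1 + 2 + 1 + 1 + 0 = 29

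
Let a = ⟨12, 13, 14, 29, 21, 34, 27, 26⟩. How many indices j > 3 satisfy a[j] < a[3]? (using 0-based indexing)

The element at index 3 is 29.
Elements after it: 21, 34, 27, 26
Those smaller than 29: 21, 27, 26

3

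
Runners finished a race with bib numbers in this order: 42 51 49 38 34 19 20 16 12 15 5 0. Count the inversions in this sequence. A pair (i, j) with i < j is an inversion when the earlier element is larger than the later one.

Element-by-element contributions:
42 → 38, 34, 19, 20, 16, 12, 15, 5, 0 → 9
51 → 49, 38, 34, 19, 20, 16, 12, 15, 5, 0 → 10
49 → 38, 34, 19, 20, 16, 12, 15, 5, 0 → 9
38 → 34, 19, 20, 16, 12, 15, 5, 0 → 8
34 → 19, 20, 16, 12, 15, 5, 0 → 7
19 → 16, 12, 15, 5, 0 → 5
20 → 16, 12, 15, 5, 0 → 5
16 → 12, 15, 5, 0 → 4
12 → 5, 0 → 2
15 → 5, 0 → 2
5 → 0 → 1
0 → none → 0
Sum: 9 + 10 + 9 + 8 + 7 + 5 + 5 + 4 + 2 + 2 + 1 + 0 = 62

62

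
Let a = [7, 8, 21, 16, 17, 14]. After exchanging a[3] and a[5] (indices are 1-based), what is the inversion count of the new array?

Positions 3 and 5 hold 21 and 17; after swapping, the array is [7, 8, 17, 16, 21, 14].
Sweep left to right; for each value list the smaller values that follow it:
7: 0
8: 0
17: 2
16: 1
21: 1
14: 0
Sum: 0 + 0 + 2 + 1 + 1 + 0 = 4

4 inversions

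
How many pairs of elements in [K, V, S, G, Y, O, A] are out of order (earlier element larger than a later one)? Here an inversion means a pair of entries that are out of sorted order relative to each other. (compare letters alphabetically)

Count, for each position, how many later elements it exceeds:
K → G, A → 2
V → S, G, O, A → 4
S → G, O, A → 3
G → A → 1
Y → O, A → 2
O → A → 1
A → none → 0
Sum: 2 + 4 + 3 + 1 + 2 + 1 + 0 = 13

13 out-of-order pairs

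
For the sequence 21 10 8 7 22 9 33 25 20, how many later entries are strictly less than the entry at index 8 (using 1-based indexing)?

1 such element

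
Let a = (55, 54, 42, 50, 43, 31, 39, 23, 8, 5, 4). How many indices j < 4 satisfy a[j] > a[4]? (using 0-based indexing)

3

The element at index 4 is 43.
Elements before it: 55, 54, 42, 50
Those larger than 43: 55, 54, 50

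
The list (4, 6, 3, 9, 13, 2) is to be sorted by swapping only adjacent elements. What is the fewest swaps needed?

7 swaps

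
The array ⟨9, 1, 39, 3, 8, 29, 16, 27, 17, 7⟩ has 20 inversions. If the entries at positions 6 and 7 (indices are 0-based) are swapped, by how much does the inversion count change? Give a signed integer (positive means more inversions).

Positions 6 and 7 hold 16 and 27; after swapping, the array is [9, 1, 39, 3, 8, 29, 27, 16, 17, 7].
Count, for each position, how many later elements it exceeds:
9 → 1, 3, 8, 7 → 4
1 → none → 0
39 → 3, 8, 29, 27, 16, 17, 7 → 7
3 → none → 0
8 → 7 → 1
29 → 27, 16, 17, 7 → 4
27 → 16, 17, 7 → 3
16 → 7 → 1
17 → 7 → 1
7 → none → 0
Sum: 4 + 0 + 7 + 0 + 1 + 4 + 3 + 1 + 1 + 0 = 21
Change: 21 − 20 = +1

+1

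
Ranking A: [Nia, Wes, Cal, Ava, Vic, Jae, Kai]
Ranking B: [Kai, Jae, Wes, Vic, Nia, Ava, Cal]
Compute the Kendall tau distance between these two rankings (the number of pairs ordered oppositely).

Discordant pairs: 16

Assign each item its position (1..7) in the first ordering, then rewrite the second ordering as that position sequence:
positions: Nia→1, Wes→2, Cal→3, Ava→4, Vic→5, Jae→6, Kai→7
second ordering as positions: [7, 6, 2, 5, 1, 4, 3]
Discordant pairs = inversions in this position sequence.
7: 6, 2, 5, 1, 4, 3 → 6
6: 2, 5, 1, 4, 3 → 5
2: 1 → 1
5: 1, 4, 3 → 3
1: 0
4: 3 → 1
3: 0
Total: 6 + 5 + 1 + 3 + 0 + 1 + 0 = 16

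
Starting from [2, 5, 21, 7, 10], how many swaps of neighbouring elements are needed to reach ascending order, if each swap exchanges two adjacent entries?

Minimum adjacent swaps = number of inversions (each swap of adjacent out-of-order elements removes one inversion and no swap can remove more).
Count inversions — for each element, later elements that are smaller:
2: none → 0
5: none → 0
21: 7, 10 → 2
7: none → 0
10: none → 0
Total inversions: 0 + 0 + 2 + 0 + 0 = 2

Swaps: 2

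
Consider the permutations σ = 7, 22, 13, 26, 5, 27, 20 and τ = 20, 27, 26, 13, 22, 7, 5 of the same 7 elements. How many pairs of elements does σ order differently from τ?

Assign each item its position (1..7) in the first ordering, then rewrite the second ordering as that position sequence:
positions: 7→1, 22→2, 13→3, 26→4, 5→5, 27→6, 20→7
second ordering as positions: [7, 6, 4, 3, 2, 1, 5]
Discordant pairs = inversions in this position sequence.
7: 6, 4, 3, 2, 1, 5 → 6
6: 4, 3, 2, 1, 5 → 5
4: 3, 2, 1 → 3
3: 2, 1 → 2
2: 1 → 1
1: 0
5: 0
Total: 6 + 5 + 3 + 2 + 1 + 0 + 0 = 17

17 discordant pairs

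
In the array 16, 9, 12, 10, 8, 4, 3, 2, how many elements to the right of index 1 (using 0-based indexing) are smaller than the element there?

4 such elements

The element at index 1 is 9.
Elements after it: 12, 10, 8, 4, 3, 2
Those smaller than 9: 8, 4, 3, 2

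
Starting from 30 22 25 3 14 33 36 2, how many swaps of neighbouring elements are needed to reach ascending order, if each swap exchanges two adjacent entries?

15 adjacent swaps

The minimum number of adjacent swaps to sort an array equals its inversion count, since every such swap removes exactly one inversion.
Count inversions — for each element, later elements that are smaller:
30: 22, 25, 3, 14, 2 → 5
22: 3, 14, 2 → 3
25: 3, 14, 2 → 3
3: 2 → 1
14: 2 → 1
33: 2 → 1
36: 2 → 1
2: none → 0
Total inversions: 5 + 3 + 3 + 1 + 1 + 1 + 1 + 0 = 15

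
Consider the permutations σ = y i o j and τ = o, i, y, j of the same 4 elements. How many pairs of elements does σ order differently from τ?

Discordant pairs: 3

Assign each item its position (1..4) in the first ordering, then rewrite the second ordering as that position sequence:
positions: y→1, i→2, o→3, j→4
second ordering as positions: [3, 2, 1, 4]
Discordant pairs = inversions in this position sequence.
3: 2, 1 → 2
2: 1 → 1
1: 0
4: 0
Total: 2 + 1 + 0 + 0 = 3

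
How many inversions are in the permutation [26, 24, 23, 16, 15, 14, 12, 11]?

Sweep left to right; for each value list the smaller values that follow it:
26 → 24, 23, 16, 15, 14, 12, 11 → 7
24 → 23, 16, 15, 14, 12, 11 → 6
23 → 16, 15, 14, 12, 11 → 5
16 → 15, 14, 12, 11 → 4
15 → 14, 12, 11 → 3
14 → 12, 11 → 2
12 → 11 → 1
11 → none → 0
Sum: 7 + 6 + 5 + 4 + 3 + 2 + 1 + 0 = 28

28 out-of-order pairs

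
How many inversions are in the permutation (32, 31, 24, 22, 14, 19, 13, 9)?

27 inversions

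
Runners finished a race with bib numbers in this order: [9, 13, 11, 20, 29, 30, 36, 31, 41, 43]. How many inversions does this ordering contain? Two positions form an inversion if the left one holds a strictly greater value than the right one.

2

Element-by-element contributions:
9: 0
13: 1
11: 0
20: 0
29: 0
30: 0
36: 1
31: 0
41: 0
43: 0
Sum: 0 + 1 + 0 + 0 + 0 + 0 + 1 + 0 + 0 + 0 = 2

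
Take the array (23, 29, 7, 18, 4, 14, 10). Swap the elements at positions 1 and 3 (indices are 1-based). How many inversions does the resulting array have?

14

Positions 1 and 3 hold 23 and 7; after swapping, the array is [7, 29, 23, 18, 4, 14, 10].
Sweep left to right; for each value list the smaller values that follow it:
7: 1
29: 5
23: 4
18: 3
4: 0
14: 1
10: 0
Sum: 1 + 5 + 4 + 3 + 0 + 1 + 0 = 14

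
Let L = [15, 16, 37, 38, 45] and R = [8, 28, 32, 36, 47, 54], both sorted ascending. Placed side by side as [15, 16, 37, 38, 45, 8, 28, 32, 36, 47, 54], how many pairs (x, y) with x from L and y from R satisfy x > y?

14

Count, for every r in R, how many entries of L exceed r:
r = 8: 15, 16, 37, 38, 45 → 5
r = 28: 37, 38, 45 → 3
r = 32: 37, 38, 45 → 3
r = 36: 37, 38, 45 → 3
r = 47: none → 0
r = 54: none → 0
Cross-inversions: 5 + 3 + 3 + 3 + 0 + 0 = 14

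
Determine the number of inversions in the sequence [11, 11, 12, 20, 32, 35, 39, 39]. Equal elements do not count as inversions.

There are 0 inversions.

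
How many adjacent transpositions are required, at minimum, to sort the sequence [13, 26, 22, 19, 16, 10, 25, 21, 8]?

23 swaps

Each adjacent swap fixes exactly one inversion, so the minimum swap count equals the number of inversions.
Count inversions — for each element, later elements that are smaller:
13: 10, 8 → 2
26: 22, 19, 16, 10, 25, 21, 8 → 7
22: 19, 16, 10, 21, 8 → 5
19: 16, 10, 8 → 3
16: 10, 8 → 2
10: 8 → 1
25: 21, 8 → 2
21: 8 → 1
8: none → 0
Total inversions: 2 + 7 + 5 + 3 + 2 + 1 + 2 + 1 + 0 = 23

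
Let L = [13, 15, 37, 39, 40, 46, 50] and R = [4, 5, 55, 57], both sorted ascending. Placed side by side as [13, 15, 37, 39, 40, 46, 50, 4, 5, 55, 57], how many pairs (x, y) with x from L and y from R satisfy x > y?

Split inversions: 14

For each element r of the right run, count left-run elements greater than r:
r = 4: 13, 15, 37, 39, 40, 46, 50 → 7
r = 5: 13, 15, 37, 39, 40, 46, 50 → 7
r = 55: none → 0
r = 57: none → 0
Cross-inversions: 7 + 7 + 0 + 0 = 14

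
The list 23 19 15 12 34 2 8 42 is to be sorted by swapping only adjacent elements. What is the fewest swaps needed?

Minimum adjacent swaps = number of inversions (each swap of adjacent out-of-order elements removes one inversion and no swap can remove more).
Count inversions — for each element, later elements that are smaller:
23: 19, 15, 12, 2, 8 → 5
19: 15, 12, 2, 8 → 4
15: 12, 2, 8 → 3
12: 2, 8 → 2
34: 2, 8 → 2
2: none → 0
8: none → 0
42: none → 0
Total inversions: 5 + 4 + 3 + 2 + 2 + 0 + 0 + 0 = 16

16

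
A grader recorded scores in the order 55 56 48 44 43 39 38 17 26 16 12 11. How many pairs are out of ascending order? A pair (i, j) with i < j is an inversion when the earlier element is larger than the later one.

For each element, count later entries that are smaller:
55 → 48, 44, 43, 39, 38, 17, 26, 16, 12, 11 → 10
56 → 48, 44, 43, 39, 38, 17, 26, 16, 12, 11 → 10
48 → 44, 43, 39, 38, 17, 26, 16, 12, 11 → 9
44 → 43, 39, 38, 17, 26, 16, 12, 11 → 8
43 → 39, 38, 17, 26, 16, 12, 11 → 7
39 → 38, 17, 26, 16, 12, 11 → 6
38 → 17, 26, 16, 12, 11 → 5
17 → 16, 12, 11 → 3
26 → 16, 12, 11 → 3
16 → 12, 11 → 2
12 → 11 → 1
11 → none → 0
Sum: 10 + 10 + 9 + 8 + 7 + 6 + 5 + 3 + 3 + 2 + 1 + 0 = 64

64 inversions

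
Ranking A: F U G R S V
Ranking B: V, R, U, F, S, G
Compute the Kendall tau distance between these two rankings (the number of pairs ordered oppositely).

Assign each item its position (1..6) in the first ordering, then rewrite the second ordering as that position sequence:
positions: F→1, U→2, G→3, R→4, S→5, V→6
second ordering as positions: [6, 4, 2, 1, 5, 3]
Discordant pairs = inversions in this position sequence.
6: 4, 2, 1, 5, 3 → 5
4: 2, 1, 3 → 3
2: 1 → 1
1: 0
5: 3 → 1
3: 0
Total: 5 + 3 + 1 + 0 + 1 + 0 = 10

10 discordant pairs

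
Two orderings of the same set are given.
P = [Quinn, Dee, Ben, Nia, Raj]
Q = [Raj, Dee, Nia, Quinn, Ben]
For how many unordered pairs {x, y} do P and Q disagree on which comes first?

7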